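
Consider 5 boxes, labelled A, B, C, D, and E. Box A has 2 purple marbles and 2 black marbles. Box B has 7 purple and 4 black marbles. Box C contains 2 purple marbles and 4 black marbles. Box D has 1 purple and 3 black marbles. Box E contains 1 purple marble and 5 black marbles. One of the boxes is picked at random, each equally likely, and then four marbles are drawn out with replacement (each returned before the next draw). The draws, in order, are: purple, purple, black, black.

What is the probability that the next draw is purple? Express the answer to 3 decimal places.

Compute the likelihood of the observed sequence for each case: P(data | box A) = (2/4)(2/4)(2/4)(2/4) = 0.0625; P(data | box B) = (7/11)(7/11)(4/11)(4/11) = 0.053548; P(data | box C) = (2/6)(2/6)(4/6)(4/6) = 0.049383; P(data | box D) = (1/4)(1/4)(3/4)(3/4) = 0.035156; P(data | box E) = (1/6)(1/6)(5/6)(5/6) = 0.01929.
Weighting by the prior gives 1/5 · 0.0625 = 0.0125, 1/5 · 0.053548 = 0.01071, 1/5 · 0.049383 = 0.0098765, 1/5 · 0.035156 = 0.0070313, 1/5 · 0.01929 = 0.003858; these sum to 0.043975.
The posterior is then P(box A | data) = 0.28425, P(box B | data) = 0.24354, P(box C | data) = 0.22459, P(box D | data) = 0.15989, P(box E | data) = 0.087731.
The predictive probability is P(purple next | data) = (1/2)(0.28425) + (7/11)(0.24354) + (1/3)(0.22459) + (1/4)(0.15989) + (1/6)(0.087731) = 0.42656.

0.427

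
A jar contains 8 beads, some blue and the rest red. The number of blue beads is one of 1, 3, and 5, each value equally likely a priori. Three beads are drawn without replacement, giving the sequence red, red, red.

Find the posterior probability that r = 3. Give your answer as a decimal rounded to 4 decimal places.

0.2174

The likelihood of the observed sequence under each hypothesis: P(data | r = 1) = (7/8)(6/7)(5/6) = 5/8; P(data | r = 3) = (5/8)(4/7)(3/6) = 5/28; P(data | r = 5) = (3/8)(2/7)(1/6) = 1/56.
Multiplying each by its prior: 1/3 · 5/8 = 5/24, 1/3 · 5/28 = 5/84, 1/3 · 1/56 = 1/168; summing to 23/84.
So P(r = 3 | data) = (5/84) / (23/84) = 5/23.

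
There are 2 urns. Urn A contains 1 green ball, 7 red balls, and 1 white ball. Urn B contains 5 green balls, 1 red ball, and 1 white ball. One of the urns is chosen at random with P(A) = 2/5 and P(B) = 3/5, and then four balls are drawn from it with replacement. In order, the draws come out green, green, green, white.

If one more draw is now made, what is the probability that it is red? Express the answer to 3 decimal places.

The likelihood of the observed sequence under each hypothesis: P(data | urn A) = (1/9)(1/9)(1/9)(1/9) = 0.00015242; P(data | urn B) = (5/7)(5/7)(5/7)(1/7) = 0.052062.
Multiplying each by its prior: 2/5 · 0.00015242 = 6.0966e-05, 3/5 · 0.052062 = 0.031237; these sum to 0.031298.
The posterior is then P(urn A | data) = 0.0019479, P(urn B | data) = 0.99805.
Averaging over the posterior, P(red next | data) = (7/9)(0.0019479) + (1/7)(0.99805) = 0.14409.

0.144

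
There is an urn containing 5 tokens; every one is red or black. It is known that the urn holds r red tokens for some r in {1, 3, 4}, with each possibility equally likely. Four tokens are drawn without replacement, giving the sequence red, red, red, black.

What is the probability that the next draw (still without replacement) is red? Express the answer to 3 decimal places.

Compute the likelihood of the observed sequence for each case: P(data | r = 1) = (1/5)(0/4) = 0; P(data | r = 3) = (3/5)(2/4)(1/3)(2/2) = 1/10; P(data | r = 4) = (4/5)(3/4)(2/3)(1/2) = 1/5.
The prior-weighted likelihoods are 1/3 · 0 = 0, 1/3 · 1/10 = 1/30, 1/3 · 1/5 = 1/15; with total 1/10.
Dividing through by the total gives posterior P(r = 1 | data) = 0, P(r = 3 | data) = 1/3, P(r = 4 | data) = 2/3.
So P(red next | data) = Σ P(red next | H) P(H | data) = (0)(1/3) + (1)(2/3) = 2/3.

0.667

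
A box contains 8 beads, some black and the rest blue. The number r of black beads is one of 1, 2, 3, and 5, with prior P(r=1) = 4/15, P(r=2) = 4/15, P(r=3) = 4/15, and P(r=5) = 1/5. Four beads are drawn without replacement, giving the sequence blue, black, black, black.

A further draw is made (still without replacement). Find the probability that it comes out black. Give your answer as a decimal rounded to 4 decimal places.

0.4091

Under each hypothesis, the probability of the observed sequence is: P(data | r = 1) = (7/8)(1/7)(0/6) = 0; P(data | r = 2) = (6/8)(2/7)(1/6)(0/5) = 0; P(data | r = 3) = (5/8)(3/7)(2/6)(1/5) = 1/56; P(data | r = 5) = (3/8)(5/7)(4/6)(3/5) = 3/28.
Multiplying each by its prior: 4/15 · 0 = 0, 4/15 · 0 = 0, 4/15 · 1/56 = 1/210, 1/5 · 3/28 = 3/140; these sum to 11/420.
The posterior is then P(r = 1 | data) = 0, P(r = 2 | data) = 0, P(r = 3 | data) = 2/11, P(r = 5 | data) = 9/11.
Averaging over the posterior, P(black next | data) = (0)(2/11) + (1/2)(9/11) = 9/22.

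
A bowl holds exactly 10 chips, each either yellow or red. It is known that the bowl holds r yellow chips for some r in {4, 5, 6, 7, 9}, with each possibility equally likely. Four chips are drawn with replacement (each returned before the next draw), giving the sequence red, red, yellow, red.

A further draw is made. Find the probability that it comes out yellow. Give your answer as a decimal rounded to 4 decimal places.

0.4968

Compute the likelihood of the observed sequence for each case: P(data | r = 4) = (6/10)(6/10)(4/10)(6/10) = 0.0864; P(data | r = 5) = (5/10)(5/10)(5/10)(5/10) = 0.0625; P(data | r = 6) = (4/10)(4/10)(6/10)(4/10) = 0.0384; P(data | r = 7) = (3/10)(3/10)(7/10)(3/10) = 0.0189; P(data | r = 9) = (1/10)(1/10)(9/10)(1/10) = 0.0009.
Weighting by the prior gives 1/5 · 0.0864 = 0.01728, 1/5 · 0.0625 = 0.0125, 1/5 · 0.0384 = 0.00768, 1/5 · 0.0189 = 0.00378, 1/5 · 0.0009 = 0.00018; summing to 0.04142.
Normalising, the posterior is P(r = 4 | data) = 0.41719, P(r = 5 | data) = 0.30179, P(r = 6 | data) = 0.18542, P(r = 7 | data) = 0.09126, P(r = 9 | data) = 0.0043457.
The predictive probability is P(yellow next | data) = (2/5)(0.41719) + (1/2)(0.30179) + (3/5)(0.18542) + (7/10)(0.09126) + (9/10)(0.0043457) = 0.49681.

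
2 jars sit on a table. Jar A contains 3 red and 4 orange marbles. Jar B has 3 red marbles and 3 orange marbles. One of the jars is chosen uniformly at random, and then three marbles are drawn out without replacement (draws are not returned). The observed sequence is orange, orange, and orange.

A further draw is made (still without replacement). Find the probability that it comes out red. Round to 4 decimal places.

Under each hypothesis, the probability of the observed sequence is: P(data | jar A) = (4/7)(3/6)(2/5) = 4/35; P(data | jar B) = (3/6)(2/5)(1/4) = 1/20.
Weighting by the prior gives 1/2 · 4/35 = 2/35, 1/2 · 1/20 = 1/40; summing to 23/280.
Normalising, the posterior is P(jar A | data) = 16/23, P(jar B | data) = 7/23.
So P(red next | data) = Σ P(red next | H) P(H | data) = (3/4)(16/23) + (1)(7/23) = 19/23.

0.8261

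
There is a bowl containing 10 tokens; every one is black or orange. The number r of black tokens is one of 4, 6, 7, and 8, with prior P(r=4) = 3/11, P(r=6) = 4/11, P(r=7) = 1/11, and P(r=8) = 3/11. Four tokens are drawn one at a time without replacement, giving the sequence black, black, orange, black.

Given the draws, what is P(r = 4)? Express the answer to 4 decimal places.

0.0864

Under each hypothesis, the probability of the observed sequence is: P(data | r = 4) = (4/10)(3/9)(6/8)(2/7) = 0.028571; P(data | r = 6) = (6/10)(5/9)(4/8)(4/7) = 0.095238; P(data | r = 7) = (7/10)(6/9)(3/8)(5/7) = 0.125; P(data | r = 8) = (8/10)(7/9)(2/8)(6/7) = 0.13333.
Weighting by the prior gives 3/11 · 0.028571 = 0.0077922, 4/11 · 0.095238 = 0.034632, 1/11 · 0.125 = 0.011364, 3/11 · 0.13333 = 0.036364; summing to 0.090152.
So P(r = 4 | data) = (0.0077922) / (0.090152) = 0.086435.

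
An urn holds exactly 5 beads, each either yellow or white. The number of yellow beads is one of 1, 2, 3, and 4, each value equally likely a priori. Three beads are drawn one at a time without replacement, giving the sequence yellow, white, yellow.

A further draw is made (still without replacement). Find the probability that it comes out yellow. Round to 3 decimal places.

0.600

For each hypothesis, P(data | H) works out to: P(data | r = 1) = (1/5)(4/4)(0/3) = 0; P(data | r = 2) = (2/5)(3/4)(1/3) = 1/10; P(data | r = 3) = (3/5)(2/4)(2/3) = 1/5; P(data | r = 4) = (4/5)(1/4)(3/3) = 1/5.
Weighting by the prior gives 1/4 · 0 = 0, 1/4 · 1/10 = 1/40, 1/4 · 1/5 = 1/20, 1/4 · 1/5 = 1/20; summing to 1/8.
The posterior is then P(r = 1 | data) = 0, P(r = 2 | data) = 1/5, P(r = 3 | data) = 2/5, P(r = 4 | data) = 2/5.
The predictive probability is P(yellow next | data) = (0)(1/5) + (1/2)(2/5) + (1)(2/5) = 3/5.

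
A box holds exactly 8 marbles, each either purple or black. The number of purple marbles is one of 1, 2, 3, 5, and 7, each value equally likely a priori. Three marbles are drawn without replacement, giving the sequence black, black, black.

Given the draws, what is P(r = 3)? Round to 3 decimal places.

0.152

Compute the likelihood of the observed sequence for each case: P(data | r = 1) = (7/8)(6/7)(5/6) = 5/8; P(data | r = 2) = (6/8)(5/7)(4/6) = 5/14; P(data | r = 3) = (5/8)(4/7)(3/6) = 5/28; P(data | r = 5) = (3/8)(2/7)(1/6) = 1/56; P(data | r = 7) = (1/8)(0/7) = 0.
The prior-weighted likelihoods are 1/5 · 5/8 = 1/8, 1/5 · 5/14 = 1/14, 1/5 · 5/28 = 1/28, 1/5 · 1/56 = 1/280, 1/5 · 0 = 0; with total 33/140.
Hence P(r = 3 | data) = (1/28) / (33/140) = 5/33.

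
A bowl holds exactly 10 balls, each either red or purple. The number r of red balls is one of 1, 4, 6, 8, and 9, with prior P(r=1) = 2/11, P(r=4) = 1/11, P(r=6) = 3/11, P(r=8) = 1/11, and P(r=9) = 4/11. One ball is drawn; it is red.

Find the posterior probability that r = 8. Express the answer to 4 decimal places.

0.1176

For each hypothesis, P(data | H) works out to: P(data | r = 1) = (1/10) = 1/10; P(data | r = 4) = (4/10) = 2/5; P(data | r = 6) = (6/10) = 3/5; P(data | r = 8) = (8/10) = 4/5; P(data | r = 9) = (9/10) = 9/10.
Weighting by the prior gives 2/11 · 1/10 = 1/55, 1/11 · 2/5 = 2/55, 3/11 · 3/5 = 9/55, 1/11 · 4/5 = 4/55, 4/11 · 9/10 = 18/55; with total 34/55.
Hence P(r = 8 | data) = (4/55) / (34/55) = 2/17.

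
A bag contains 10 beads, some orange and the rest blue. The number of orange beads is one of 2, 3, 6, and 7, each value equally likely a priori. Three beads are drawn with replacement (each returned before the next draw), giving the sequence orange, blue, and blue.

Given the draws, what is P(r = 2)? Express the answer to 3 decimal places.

Compute the likelihood of the observed sequence for each case: P(data | r = 2) = (2/10)(8/10)(8/10) = 0.128; P(data | r = 3) = (3/10)(7/10)(7/10) = 0.147; P(data | r = 6) = (6/10)(4/10)(4/10) = 0.096; P(data | r = 7) = (7/10)(3/10)(3/10) = 0.063.
Weighting by the prior gives 1/4 · 0.128 = 0.032, 1/4 · 0.147 = 0.03675, 1/4 · 0.096 = 0.024, 1/4 · 0.063 = 0.01575; these sum to 0.1085.
Hence P(r = 2 | data) = (0.032) / (0.1085) = 0.29493.

0.295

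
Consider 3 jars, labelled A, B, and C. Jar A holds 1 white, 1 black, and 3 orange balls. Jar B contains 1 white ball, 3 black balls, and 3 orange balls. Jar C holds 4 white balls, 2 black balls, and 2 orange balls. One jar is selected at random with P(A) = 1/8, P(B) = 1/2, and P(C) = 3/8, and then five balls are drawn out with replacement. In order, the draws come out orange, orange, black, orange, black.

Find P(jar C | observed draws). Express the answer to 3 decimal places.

The likelihood of the observed sequence under each hypothesis: P(data | jar A) = (3/5)(3/5)(1/5)(3/5)(1/5) = 0.00864; P(data | jar B) = (3/7)(3/7)(3/7)(3/7)(3/7) = 0.014458; P(data | jar C) = (2/8)(2/8)(2/8)(2/8)(2/8) = 0.00097656.
Weighting by the prior gives 1/8 · 0.00864 = 0.00108, 1/2 · 0.014458 = 0.0072291, 3/8 · 0.00097656 = 0.00036621; summing to 0.0086753.
Hence P(jar C | data) = (0.00036621) / (0.0086753) = 0.042213.

0.042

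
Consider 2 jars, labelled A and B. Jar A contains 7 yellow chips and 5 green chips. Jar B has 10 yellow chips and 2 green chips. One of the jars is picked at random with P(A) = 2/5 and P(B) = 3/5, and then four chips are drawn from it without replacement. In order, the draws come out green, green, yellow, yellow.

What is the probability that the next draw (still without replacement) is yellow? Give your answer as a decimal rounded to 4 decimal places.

0.7162

Compute the likelihood of the observed sequence for each case: P(data | jar A) = (5/12)(4/11)(7/10)(6/9) = 7/99; P(data | jar B) = (2/12)(1/11)(10/10)(9/9) = 1/66.
The prior-weighted likelihoods are 2/5 · 7/99 = 14/495, 3/5 · 1/66 = 1/110; these sum to 37/990.
The posterior is then P(jar A | data) = 28/37, P(jar B | data) = 9/37.
So P(yellow next | data) = Σ P(yellow next | H) P(H | data) = (5/8)(28/37) + (1)(9/37) = 53/74.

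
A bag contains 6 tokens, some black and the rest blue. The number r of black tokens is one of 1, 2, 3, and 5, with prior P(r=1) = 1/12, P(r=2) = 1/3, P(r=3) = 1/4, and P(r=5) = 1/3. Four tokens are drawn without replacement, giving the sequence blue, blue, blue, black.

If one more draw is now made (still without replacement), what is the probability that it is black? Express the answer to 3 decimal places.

0.490

For each hypothesis, P(data | H) works out to: P(data | r = 1) = (5/6)(4/5)(3/4)(1/3) = 1/6; P(data | r = 2) = (4/6)(3/5)(2/4)(2/3) = 2/15; P(data | r = 3) = (3/6)(2/5)(1/4)(3/3) = 1/20; P(data | r = 5) = (1/6)(0/5) = 0.
Multiplying each by its prior: 1/12 · 1/6 = 1/72, 1/3 · 2/15 = 2/45, 1/4 · 1/20 = 1/80, 1/3 · 0 = 0; with total 17/240.
Dividing through by the total gives posterior P(r = 1 | data) = 10/51, P(r = 2 | data) = 32/51, P(r = 3 | data) = 3/17, P(r = 5 | data) = 0.
The predictive probability is P(black next | data) = (0)(10/51) + (1/2)(32/51) + (1)(3/17) = 25/51.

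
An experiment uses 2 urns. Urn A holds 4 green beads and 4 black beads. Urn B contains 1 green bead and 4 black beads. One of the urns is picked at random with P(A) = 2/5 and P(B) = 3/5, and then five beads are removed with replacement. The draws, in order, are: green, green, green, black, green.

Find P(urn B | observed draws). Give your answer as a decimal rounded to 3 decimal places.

0.058

Under each hypothesis, the probability of the observed sequence is: P(data | urn A) = (4/8)(4/8)(4/8)(4/8)(4/8) = 0.03125; P(data | urn B) = (1/5)(1/5)(1/5)(4/5)(1/5) = 0.00128.
Multiplying each by its prior: 2/5 · 0.03125 = 0.0125, 3/5 · 0.00128 = 0.000768; these sum to 0.013268.
Hence P(urn B | data) = (0.000768) / (0.013268) = 0.057884.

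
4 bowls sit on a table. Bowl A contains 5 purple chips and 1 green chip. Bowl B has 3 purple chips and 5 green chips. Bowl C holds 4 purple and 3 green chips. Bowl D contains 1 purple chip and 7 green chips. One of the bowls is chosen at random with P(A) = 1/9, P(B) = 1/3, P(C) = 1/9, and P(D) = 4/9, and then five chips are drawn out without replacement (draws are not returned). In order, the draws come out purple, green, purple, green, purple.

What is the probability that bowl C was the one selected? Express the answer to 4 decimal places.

Under each hypothesis, the probability of the observed sequence is: P(data | bowl A) = (5/6)(1/5)(4/4)(0/3) = 0; P(data | bowl B) = (3/8)(5/7)(2/6)(4/5)(1/4) = 0.017857; P(data | bowl C) = (4/7)(3/6)(3/5)(2/4)(2/3) = 0.057143; P(data | bowl D) = (1/8)(7/7)(0/6) = 0.
The prior-weighted likelihoods are 1/9 · 0 = 0, 1/3 · 0.017857 = 0.0059524, 1/9 · 0.057143 = 0.0063492, 4/9 · 0 = 0; summing to 0.012302.
So P(bowl C | data) = (0.0063492) / (0.012302) = 0.51613.

0.5161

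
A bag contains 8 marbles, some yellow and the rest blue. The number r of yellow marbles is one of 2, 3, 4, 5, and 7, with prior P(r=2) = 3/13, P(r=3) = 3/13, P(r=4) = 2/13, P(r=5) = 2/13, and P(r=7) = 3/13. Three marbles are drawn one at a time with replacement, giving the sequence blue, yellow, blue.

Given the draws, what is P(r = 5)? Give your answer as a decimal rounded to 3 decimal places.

The likelihood of the observed sequence under each hypothesis: P(data | r = 2) = (6/8)(2/8)(6/8) = 0.14062; P(data | r = 3) = (5/8)(3/8)(5/8) = 0.14648; P(data | r = 4) = (4/8)(4/8)(4/8) = 0.125; P(data | r = 5) = (3/8)(5/8)(3/8) = 0.087891; P(data | r = 7) = (1/8)(7/8)(1/8) = 0.013672.
Multiplying each by its prior: 3/13 · 0.14062 = 0.032452, 3/13 · 0.14648 = 0.033804, 2/13 · 0.125 = 0.019231, 2/13 · 0.087891 = 0.013522, 3/13 · 0.013672 = 0.003155; with total 0.10216.
Therefore the posterior P(r = 5 | data) = (0.013522) / (0.10216) = 0.13235.

0.132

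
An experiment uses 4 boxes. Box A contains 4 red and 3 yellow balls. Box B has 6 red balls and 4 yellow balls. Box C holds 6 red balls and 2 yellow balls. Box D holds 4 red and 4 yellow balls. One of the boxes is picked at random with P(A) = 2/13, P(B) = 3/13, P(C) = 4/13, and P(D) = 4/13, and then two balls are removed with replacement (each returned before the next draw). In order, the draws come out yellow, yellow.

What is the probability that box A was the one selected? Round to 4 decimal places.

0.1751

Compute the likelihood of the observed sequence for each case: P(data | box A) = (3/7)(3/7) = 0.18367; P(data | box B) = (4/10)(4/10) = 0.16; P(data | box C) = (2/8)(2/8) = 0.0625; P(data | box D) = (4/8)(4/8) = 0.25.
The prior-weighted likelihoods are 2/13 · 0.18367 = 0.028257, 3/13 · 0.16 = 0.036923, 4/13 · 0.0625 = 0.019231, 4/13 · 0.25 = 0.076923; summing to 0.16133.
By Bayes' rule, P(box A | data) = (0.028257) / (0.16133) = 0.17515.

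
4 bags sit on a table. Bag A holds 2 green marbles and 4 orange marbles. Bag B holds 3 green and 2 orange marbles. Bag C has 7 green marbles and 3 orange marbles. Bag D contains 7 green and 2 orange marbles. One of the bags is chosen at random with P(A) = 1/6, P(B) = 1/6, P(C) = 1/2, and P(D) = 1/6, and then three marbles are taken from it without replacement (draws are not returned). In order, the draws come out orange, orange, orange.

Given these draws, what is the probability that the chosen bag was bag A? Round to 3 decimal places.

Compute the likelihood of the observed sequence for each case: P(data | bag A) = (4/6)(3/5)(2/4) = 1/5; P(data | bag B) = (2/5)(1/4)(0/3) = 0; P(data | bag C) = (3/10)(2/9)(1/8) = 1/120; P(data | bag D) = (2/9)(1/8)(0/7) = 0.
Weighting by the prior gives 1/6 · 1/5 = 1/30, 1/6 · 0 = 0, 1/2 · 1/120 = 1/240, 1/6 · 0 = 0; these sum to 3/80.
So P(bag A | data) = (1/30) / (3/80) = 8/9.

0.889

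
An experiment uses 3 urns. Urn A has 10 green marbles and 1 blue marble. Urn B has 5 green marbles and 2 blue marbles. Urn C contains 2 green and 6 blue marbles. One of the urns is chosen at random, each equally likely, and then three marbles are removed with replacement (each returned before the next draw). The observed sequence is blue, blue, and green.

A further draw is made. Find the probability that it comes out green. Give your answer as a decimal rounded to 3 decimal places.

0.405

Compute the likelihood of the observed sequence for each case: P(data | urn A) = (1/11)(1/11)(10/11) = 0.0075131; P(data | urn B) = (2/7)(2/7)(5/7) = 0.058309; P(data | urn C) = (6/8)(6/8)(2/8) = 0.14062.
Multiplying each by its prior: 1/3 · 0.0075131 = 0.0025044, 1/3 · 0.058309 = 0.019436, 1/3 · 0.14062 = 0.046875; with total 0.068816.
The posterior is then P(urn A | data) = 0.036393, P(urn B | data) = 0.28244, P(urn C | data) = 0.68117.
Averaging over the posterior, P(green next | data) = (10/11)(0.036393) + (5/7)(0.28244) + (1/4)(0.68117) = 0.40512.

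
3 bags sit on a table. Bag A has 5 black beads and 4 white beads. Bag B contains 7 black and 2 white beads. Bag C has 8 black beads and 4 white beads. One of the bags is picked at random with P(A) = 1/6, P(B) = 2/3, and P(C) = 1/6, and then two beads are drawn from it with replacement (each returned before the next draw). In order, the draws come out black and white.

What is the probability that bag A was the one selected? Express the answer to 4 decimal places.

0.2128

The likelihood of the observed sequence under each hypothesis: P(data | bag A) = (5/9)(4/9) = 20/81; P(data | bag B) = (7/9)(2/9) = 14/81; P(data | bag C) = (8/12)(4/12) = 2/9.
The prior-weighted likelihoods are 1/6 · 20/81 = 10/243, 2/3 · 14/81 = 28/243, 1/6 · 2/9 = 1/27; with total 47/243.
Therefore the posterior P(bag A | data) = (10/243) / (47/243) = 10/47.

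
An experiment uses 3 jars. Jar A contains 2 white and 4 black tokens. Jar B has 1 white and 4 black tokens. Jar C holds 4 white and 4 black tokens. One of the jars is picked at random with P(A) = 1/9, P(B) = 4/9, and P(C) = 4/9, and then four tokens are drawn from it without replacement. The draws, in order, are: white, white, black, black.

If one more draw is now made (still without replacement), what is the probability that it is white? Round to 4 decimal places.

For each hypothesis, P(data | H) works out to: P(data | jar A) = (2/6)(1/5)(4/4)(3/3) = 1/15; P(data | jar B) = (1/5)(0/4) = 0; P(data | jar C) = (4/8)(3/7)(4/6)(3/5) = 3/35.
Multiplying each by its prior: 1/9 · 1/15 = 1/135, 4/9 · 0 = 0, 4/9 · 3/35 = 4/105; these sum to 43/945.
Dividing through by the total gives posterior P(jar A | data) = 7/43, P(jar B | data) = 0, P(jar C | data) = 36/43.
So P(white next | data) = Σ P(white next | H) P(H | data) = (0)(7/43) + (1/2)(36/43) = 18/43.

0.4186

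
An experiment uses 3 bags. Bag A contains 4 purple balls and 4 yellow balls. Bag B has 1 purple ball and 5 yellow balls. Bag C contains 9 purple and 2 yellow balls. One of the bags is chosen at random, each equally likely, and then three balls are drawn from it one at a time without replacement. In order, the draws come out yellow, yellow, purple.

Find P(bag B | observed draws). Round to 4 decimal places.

0.5086

For each hypothesis, P(data | H) works out to: P(data | bag A) = (4/8)(3/7)(4/6) = 0.14286; P(data | bag B) = (5/6)(4/5)(1/4) = 0.16667; P(data | bag C) = (2/11)(1/10)(9/9) = 0.018182.
Multiplying each by its prior: 1/3 · 0.14286 = 0.047619, 1/3 · 0.16667 = 0.055556, 1/3 · 0.018182 = 0.0060606; these sum to 0.10924.
Hence P(bag B | data) = (0.055556) / (0.10924) = 0.50859.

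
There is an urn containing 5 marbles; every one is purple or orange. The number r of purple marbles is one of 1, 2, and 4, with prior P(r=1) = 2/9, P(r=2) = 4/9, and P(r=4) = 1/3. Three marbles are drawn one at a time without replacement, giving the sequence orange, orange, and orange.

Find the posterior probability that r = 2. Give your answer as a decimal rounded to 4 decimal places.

Compute the likelihood of the observed sequence for each case: P(data | r = 1) = (4/5)(3/4)(2/3) = 2/5; P(data | r = 2) = (3/5)(2/4)(1/3) = 1/10; P(data | r = 4) = (1/5)(0/4) = 0.
The prior-weighted likelihoods are 2/9 · 2/5 = 4/45, 4/9 · 1/10 = 2/45, 1/3 · 0 = 0; these sum to 2/15.
Therefore the posterior P(r = 2 | data) = (2/45) / (2/15) = 1/3.

0.3333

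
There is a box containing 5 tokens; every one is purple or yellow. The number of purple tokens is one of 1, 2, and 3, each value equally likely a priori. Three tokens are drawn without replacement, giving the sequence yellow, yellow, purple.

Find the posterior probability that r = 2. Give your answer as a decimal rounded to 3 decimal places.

0.400

Under each hypothesis, the probability of the observed sequence is: P(data | r = 1) = (4/5)(3/4)(1/3) = 1/5; P(data | r = 2) = (3/5)(2/4)(2/3) = 1/5; P(data | r = 3) = (2/5)(1/4)(3/3) = 1/10.
The prior-weighted likelihoods are 1/3 · 1/5 = 1/15, 1/3 · 1/5 = 1/15, 1/3 · 1/10 = 1/30; summing to 1/6.
By Bayes' rule, P(r = 2 | data) = (1/15) / (1/6) = 2/5.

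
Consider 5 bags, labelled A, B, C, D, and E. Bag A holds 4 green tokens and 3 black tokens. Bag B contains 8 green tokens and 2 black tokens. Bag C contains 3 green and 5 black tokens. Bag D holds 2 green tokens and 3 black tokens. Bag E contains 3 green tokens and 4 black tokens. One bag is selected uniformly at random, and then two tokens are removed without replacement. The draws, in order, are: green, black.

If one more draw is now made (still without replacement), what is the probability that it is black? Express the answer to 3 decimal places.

0.521

Under each hypothesis, the probability of the observed sequence is: P(data | bag A) = (4/7)(3/6) = 0.28571; P(data | bag B) = (8/10)(2/9) = 0.17778; P(data | bag C) = (3/8)(5/7) = 0.26786; P(data | bag D) = (2/5)(3/4) = 0.3; P(data | bag E) = (3/7)(4/6) = 0.28571.
The prior-weighted likelihoods are 1/5 · 0.28571 = 0.057143, 1/5 · 0.17778 = 0.035556, 1/5 · 0.26786 = 0.053571, 1/5 · 0.3 = 0.06, 1/5 · 0.28571 = 0.057143; these sum to 0.26341.
The posterior is then P(bag A | data) = 0.21693, P(bag B | data) = 0.13498, P(bag C | data) = 0.20337, P(bag D | data) = 0.22778, P(bag E | data) = 0.21693.
Averaging over the posterior, P(black next | data) = (2/5)(0.21693) + (1/8)(0.13498) + (2/3)(0.20337) + (2/3)(0.22778) + (3/5)(0.21693) = 0.52124.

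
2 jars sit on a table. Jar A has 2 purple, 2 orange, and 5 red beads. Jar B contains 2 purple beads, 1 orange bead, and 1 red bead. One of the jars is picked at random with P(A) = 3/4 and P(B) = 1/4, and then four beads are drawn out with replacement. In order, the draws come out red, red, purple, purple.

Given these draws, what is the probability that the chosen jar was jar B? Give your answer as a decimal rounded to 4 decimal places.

0.2547

Under each hypothesis, the probability of the observed sequence is: P(data | jar A) = (5/9)(5/9)(2/9)(2/9) = 0.015242; P(data | jar B) = (1/4)(1/4)(2/4)(2/4) = 0.015625.
Weighting by the prior gives 3/4 · 0.015242 = 0.011431, 1/4 · 0.015625 = 0.0039062; with total 0.015337.
By Bayes' rule, P(jar B | data) = (0.0039062) / (0.015337) = 0.25469.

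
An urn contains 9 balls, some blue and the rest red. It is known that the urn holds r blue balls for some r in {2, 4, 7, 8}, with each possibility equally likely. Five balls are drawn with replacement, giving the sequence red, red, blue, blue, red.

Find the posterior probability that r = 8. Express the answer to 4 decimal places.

0.0167

Under each hypothesis, the probability of the observed sequence is: P(data | r = 2) = (7/9)(7/9)(2/9)(2/9)(7/9) = 0.023235; P(data | r = 4) = (5/9)(5/9)(4/9)(4/9)(5/9) = 0.03387; P(data | r = 7) = (2/9)(2/9)(7/9)(7/9)(2/9) = 0.0066386; P(data | r = 8) = (1/9)(1/9)(8/9)(8/9)(1/9) = 0.0010838.
Weighting by the prior gives 1/4 · 0.023235 = 0.0058087, 1/4 · 0.03387 = 0.0084675, 1/4 · 0.0066386 = 0.0016596, 1/4 · 0.0010838 = 0.00027096; with total 0.016207.
By Bayes' rule, P(r = 8 | data) = (0.00027096) / (0.016207) = 0.016719.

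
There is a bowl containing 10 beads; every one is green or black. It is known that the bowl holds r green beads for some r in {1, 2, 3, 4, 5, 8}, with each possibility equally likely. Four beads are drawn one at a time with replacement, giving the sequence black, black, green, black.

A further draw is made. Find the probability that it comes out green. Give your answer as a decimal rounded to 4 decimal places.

0.2989

The likelihood of the observed sequence under each hypothesis: P(data | r = 1) = (9/10)(9/10)(1/10)(9/10) = 0.0729; P(data | r = 2) = (8/10)(8/10)(2/10)(8/10) = 0.1024; P(data | r = 3) = (7/10)(7/10)(3/10)(7/10) = 0.1029; P(data | r = 4) = (6/10)(6/10)(4/10)(6/10) = 0.0864; P(data | r = 5) = (5/10)(5/10)(5/10)(5/10) = 0.0625; P(data | r = 8) = (2/10)(2/10)(8/10)(2/10) = 0.0064.
Weighting by the prior gives 1/6 · 0.0729 = 0.01215, 1/6 · 0.1024 = 0.017067, 1/6 · 0.1029 = 0.01715, 1/6 · 0.0864 = 0.0144, 1/6 · 0.0625 = 0.010417, 1/6 · 0.0064 = 0.0010667; these sum to 0.07225.
Dividing through by the total gives posterior P(r = 1 | data) = 0.16817, P(r = 2 | data) = 0.23622, P(r = 3 | data) = 0.23737, P(r = 4 | data) = 0.19931, P(r = 5 | data) = 0.14418, P(r = 8 | data) = 0.014764.
So P(green next | data) = Σ P(green next | H) P(H | data) = (1/10)(0.16817) + (1/5)(0.23622) + (3/10)(0.23737) + (2/5)(0.19931) + (1/2)(0.14418) + (4/5)(0.014764) = 0.29889.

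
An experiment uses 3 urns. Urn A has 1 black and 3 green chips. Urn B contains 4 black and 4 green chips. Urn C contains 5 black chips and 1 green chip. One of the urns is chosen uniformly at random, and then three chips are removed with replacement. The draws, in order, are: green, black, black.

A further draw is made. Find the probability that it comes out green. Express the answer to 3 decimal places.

Under each hypothesis, the probability of the observed sequence is: P(data | urn A) = (3/4)(1/4)(1/4) = 0.046875; P(data | urn B) = (4/8)(4/8)(4/8) = 0.125; P(data | urn C) = (1/6)(5/6)(5/6) = 0.11574.
Weighting by the prior gives 1/3 · 0.046875 = 0.015625, 1/3 · 0.125 = 0.041667, 1/3 · 0.11574 = 0.03858; these sum to 0.095872.
The posterior is then P(urn A | data) = 0.16298, P(urn B | data) = 0.43461, P(urn C | data) = 0.40241.
The predictive probability is P(green next | data) = (3/4)(0.16298) + (1/2)(0.43461) + (1/6)(0.40241) = 0.40661.

0.407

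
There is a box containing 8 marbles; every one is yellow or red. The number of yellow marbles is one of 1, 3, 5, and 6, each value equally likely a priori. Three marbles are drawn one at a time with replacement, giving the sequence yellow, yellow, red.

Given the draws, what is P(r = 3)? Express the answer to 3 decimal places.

0.226

Compute the likelihood of the observed sequence for each case: P(data | r = 1) = (1/8)(1/8)(7/8) = 0.013672; P(data | r = 3) = (3/8)(3/8)(5/8) = 0.087891; P(data | r = 5) = (5/8)(5/8)(3/8) = 0.14648; P(data | r = 6) = (6/8)(6/8)(2/8) = 0.14062.
The prior-weighted likelihoods are 1/4 · 0.013672 = 0.003418, 1/4 · 0.087891 = 0.021973, 1/4 · 0.14648 = 0.036621, 1/4 · 0.14062 = 0.035156; these sum to 0.097168.
Hence P(r = 3 | data) = (0.021973) / (0.097168) = 0.22613.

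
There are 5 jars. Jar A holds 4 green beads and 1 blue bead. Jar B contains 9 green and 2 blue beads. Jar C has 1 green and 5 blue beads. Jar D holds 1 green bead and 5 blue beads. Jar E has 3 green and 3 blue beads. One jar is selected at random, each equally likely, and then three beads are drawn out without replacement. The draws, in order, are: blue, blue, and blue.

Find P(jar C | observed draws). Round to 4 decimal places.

Under each hypothesis, the probability of the observed sequence is: P(data | jar A) = (1/5)(0/4) = 0; P(data | jar B) = (2/11)(1/10)(0/9) = 0; P(data | jar C) = (5/6)(4/5)(3/4) = 1/2; P(data | jar D) = (5/6)(4/5)(3/4) = 1/2; P(data | jar E) = (3/6)(2/5)(1/4) = 1/20.
Weighting by the prior gives 1/5 · 0 = 0, 1/5 · 0 = 0, 1/5 · 1/2 = 1/10, 1/5 · 1/2 = 1/10, 1/5 · 1/20 = 1/100; these sum to 21/100.
So P(jar C | data) = (1/10) / (21/100) = 10/21.

0.4762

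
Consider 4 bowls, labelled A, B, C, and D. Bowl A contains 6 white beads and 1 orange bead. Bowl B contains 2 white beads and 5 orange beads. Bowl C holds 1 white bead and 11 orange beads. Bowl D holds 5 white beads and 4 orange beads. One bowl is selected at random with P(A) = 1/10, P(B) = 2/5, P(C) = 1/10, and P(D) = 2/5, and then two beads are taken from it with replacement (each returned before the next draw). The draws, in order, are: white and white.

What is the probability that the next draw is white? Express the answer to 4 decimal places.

0.6121

Under each hypothesis, the probability of the observed sequence is: P(data | bowl A) = (6/7)(6/7) = 0.73469; P(data | bowl B) = (2/7)(2/7) = 0.081633; P(data | bowl C) = (1/12)(1/12) = 0.0069444; P(data | bowl D) = (5/9)(5/9) = 0.30864.
The prior-weighted likelihoods are 1/10 · 0.73469 = 0.073469, 2/5 · 0.081633 = 0.032653, 1/10 · 0.0069444 = 0.00069444, 2/5 · 0.30864 = 0.12346; these sum to 0.23027.
The posterior is then P(bowl A | data) = 0.31905, P(bowl B | data) = 0.1418, P(bowl C | data) = 0.0030157, P(bowl D | data) = 0.53613.
The predictive probability is P(white next | data) = (6/7)(0.31905) + (2/7)(0.1418) + (1/12)(0.0030157) + (5/9)(0.53613) = 0.61209.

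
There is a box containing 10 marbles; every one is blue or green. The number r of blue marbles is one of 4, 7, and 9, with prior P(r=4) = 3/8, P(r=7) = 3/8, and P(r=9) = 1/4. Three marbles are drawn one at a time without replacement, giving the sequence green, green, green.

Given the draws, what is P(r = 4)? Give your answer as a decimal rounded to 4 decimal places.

Compute the likelihood of the observed sequence for each case: P(data | r = 4) = (6/10)(5/9)(4/8) = 1/6; P(data | r = 7) = (3/10)(2/9)(1/8) = 1/120; P(data | r = 9) = (1/10)(0/9) = 0.
Weighting by the prior gives 3/8 · 1/6 = 1/16, 3/8 · 1/120 = 1/320, 1/4 · 0 = 0; these sum to 21/320.
So P(r = 4 | data) = (1/16) / (21/320) = 20/21.

0.9524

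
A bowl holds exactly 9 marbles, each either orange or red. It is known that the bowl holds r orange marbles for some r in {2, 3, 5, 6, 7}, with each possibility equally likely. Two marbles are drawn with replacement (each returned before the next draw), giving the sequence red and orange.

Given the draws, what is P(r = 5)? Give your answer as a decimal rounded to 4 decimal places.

Under each hypothesis, the probability of the observed sequence is: P(data | r = 2) = (7/9)(2/9) = 14/81; P(data | r = 3) = (6/9)(3/9) = 2/9; P(data | r = 5) = (4/9)(5/9) = 20/81; P(data | r = 6) = (3/9)(6/9) = 2/9; P(data | r = 7) = (2/9)(7/9) = 14/81.
Multiplying each by its prior: 1/5 · 14/81 = 14/405, 1/5 · 2/9 = 2/45, 1/5 · 20/81 = 4/81, 1/5 · 2/9 = 2/45, 1/5 · 14/81 = 14/405; summing to 28/135.
So P(r = 5 | data) = (4/81) / (28/135) = 5/21.

0.2381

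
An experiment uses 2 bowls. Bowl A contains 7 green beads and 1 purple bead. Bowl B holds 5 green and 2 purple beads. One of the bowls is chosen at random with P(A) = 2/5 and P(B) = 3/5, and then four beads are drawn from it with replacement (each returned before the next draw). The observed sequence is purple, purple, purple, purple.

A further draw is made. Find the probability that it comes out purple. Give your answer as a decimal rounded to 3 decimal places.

0.282

Compute the likelihood of the observed sequence for each case: P(data | bowl A) = (1/8)(1/8)(1/8)(1/8) = 0.00024414; P(data | bowl B) = (2/7)(2/7)(2/7)(2/7) = 0.0066639.
The prior-weighted likelihoods are 2/5 · 0.00024414 = 9.7656e-05, 3/5 · 0.0066639 = 0.0039983; these sum to 0.004096.
Dividing through by the total gives posterior P(bowl A | data) = 0.023842, P(bowl B | data) = 0.97616.
The predictive probability is P(purple next | data) = (1/8)(0.023842) + (2/7)(0.97616) = 0.28188.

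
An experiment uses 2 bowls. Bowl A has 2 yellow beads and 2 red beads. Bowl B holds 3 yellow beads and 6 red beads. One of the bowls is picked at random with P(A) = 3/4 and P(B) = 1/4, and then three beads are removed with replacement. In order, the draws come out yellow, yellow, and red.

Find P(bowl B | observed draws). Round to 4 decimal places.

The likelihood of the observed sequence under each hypothesis: P(data | bowl A) = (2/4)(2/4)(2/4) = 1/8; P(data | bowl B) = (3/9)(3/9)(6/9) = 2/27.
Weighting by the prior gives 3/4 · 1/8 = 3/32, 1/4 · 2/27 = 1/54; these sum to 97/864.
By Bayes' rule, P(bowl B | data) = (1/54) / (97/864) = 16/97.

0.1649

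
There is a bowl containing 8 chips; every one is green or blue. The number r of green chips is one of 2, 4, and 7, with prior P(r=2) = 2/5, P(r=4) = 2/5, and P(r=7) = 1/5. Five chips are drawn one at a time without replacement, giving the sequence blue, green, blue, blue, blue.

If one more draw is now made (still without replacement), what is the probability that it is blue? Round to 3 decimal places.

Under each hypothesis, the probability of the observed sequence is: P(data | r = 2) = (6/8)(2/7)(5/6)(4/5)(3/4) = 3/28; P(data | r = 4) = (4/8)(4/7)(3/6)(2/5)(1/4) = 1/70; P(data | r = 7) = (1/8)(7/7)(0/6) = 0.
The prior-weighted likelihoods are 2/5 · 3/28 = 3/70, 2/5 · 1/70 = 1/175, 1/5 · 0 = 0; with total 17/350.
Normalising, the posterior is P(r = 2 | data) = 15/17, P(r = 4 | data) = 2/17, P(r = 7 | data) = 0.
The predictive probability is P(blue next | data) = (2/3)(15/17) + (0)(2/17) = 10/17.

0.588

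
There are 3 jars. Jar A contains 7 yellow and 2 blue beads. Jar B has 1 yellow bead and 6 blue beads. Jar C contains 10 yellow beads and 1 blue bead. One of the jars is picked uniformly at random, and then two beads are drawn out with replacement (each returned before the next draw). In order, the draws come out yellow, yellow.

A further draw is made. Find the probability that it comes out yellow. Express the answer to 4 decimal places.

0.8436

Under each hypothesis, the probability of the observed sequence is: P(data | jar A) = (7/9)(7/9) = 0.60494; P(data | jar B) = (1/7)(1/7) = 0.020408; P(data | jar C) = (10/11)(10/11) = 0.82645.
Weighting by the prior gives 1/3 · 0.60494 = 0.20165, 1/3 · 0.020408 = 0.0068027, 1/3 · 0.82645 = 0.27548; these sum to 0.48393.
The posterior is then P(jar A | data) = 0.41668, P(jar B | data) = 0.014057, P(jar C | data) = 0.56926.
The predictive probability is P(yellow next | data) = (7/9)(0.41668) + (1/7)(0.014057) + (10/11)(0.56926) = 0.8436.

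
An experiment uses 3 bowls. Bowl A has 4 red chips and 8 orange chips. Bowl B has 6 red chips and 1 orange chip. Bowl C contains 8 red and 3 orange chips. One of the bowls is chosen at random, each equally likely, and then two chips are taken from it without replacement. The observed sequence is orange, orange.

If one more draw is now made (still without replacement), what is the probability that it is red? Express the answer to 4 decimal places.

0.4557

Compute the likelihood of the observed sequence for each case: P(data | bowl A) = (8/12)(7/11) = 14/33; P(data | bowl B) = (1/7)(0/6) = 0; P(data | bowl C) = (3/11)(2/10) = 3/55.
Weighting by the prior gives 1/3 · 14/33 = 14/99, 1/3 · 0 = 0, 1/3 · 3/55 = 1/55; with total 79/495.
Normalising, the posterior is P(bowl A | data) = 70/79, P(bowl B | data) = 0, P(bowl C | data) = 9/79.
The predictive probability is P(red next | data) = (2/5)(70/79) + (8/9)(9/79) = 36/79.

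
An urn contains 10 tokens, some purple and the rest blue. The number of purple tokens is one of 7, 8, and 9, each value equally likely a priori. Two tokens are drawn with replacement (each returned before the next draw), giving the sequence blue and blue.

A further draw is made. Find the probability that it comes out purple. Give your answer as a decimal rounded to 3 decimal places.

0.743

Under each hypothesis, the probability of the observed sequence is: P(data | r = 7) = (3/10)(3/10) = 9/100; P(data | r = 8) = (2/10)(2/10) = 1/25; P(data | r = 9) = (1/10)(1/10) = 1/100.
Multiplying each by its prior: 1/3 · 9/100 = 3/100, 1/3 · 1/25 = 1/75, 1/3 · 1/100 = 1/300; summing to 7/150.
The posterior is then P(r = 7 | data) = 9/14, P(r = 8 | data) = 2/7, P(r = 9 | data) = 1/14.
The predictive probability is P(purple next | data) = (7/10)(9/14) + (4/5)(2/7) + (9/10)(1/14) = 26/35.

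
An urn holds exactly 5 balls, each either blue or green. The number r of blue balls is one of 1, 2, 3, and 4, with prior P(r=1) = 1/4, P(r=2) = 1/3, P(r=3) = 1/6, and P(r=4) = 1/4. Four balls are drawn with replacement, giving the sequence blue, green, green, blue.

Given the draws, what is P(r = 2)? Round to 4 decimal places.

0.4615

Compute the likelihood of the observed sequence for each case: P(data | r = 1) = (1/5)(4/5)(4/5)(1/5) = 16/625; P(data | r = 2) = (2/5)(3/5)(3/5)(2/5) = 36/625; P(data | r = 3) = (3/5)(2/5)(2/5)(3/5) = 36/625; P(data | r = 4) = (4/5)(1/5)(1/5)(4/5) = 16/625.
Multiplying each by its prior: 1/4 · 16/625 = 4/625, 1/3 · 36/625 = 12/625, 1/6 · 36/625 = 6/625, 1/4 · 16/625 = 4/625; with total 26/625.
By Bayes' rule, P(r = 2 | data) = (12/625) / (26/625) = 6/13.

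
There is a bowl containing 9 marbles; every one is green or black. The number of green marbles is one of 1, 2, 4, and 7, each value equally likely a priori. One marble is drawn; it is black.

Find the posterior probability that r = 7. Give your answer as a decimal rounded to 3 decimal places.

0.091

Under each hypothesis, the probability of this draw is: P(data | r = 1) = (8/9) = 8/9; P(data | r = 2) = (7/9) = 7/9; P(data | r = 4) = (5/9) = 5/9; P(data | r = 7) = (2/9) = 2/9.
Weighting by the prior gives 1/4 · 8/9 = 2/9, 1/4 · 7/9 = 7/36, 1/4 · 5/9 = 5/36, 1/4 · 2/9 = 1/18; with total 11/18.
By Bayes' rule, P(r = 7 | data) = (1/18) / (11/18) = 1/11.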